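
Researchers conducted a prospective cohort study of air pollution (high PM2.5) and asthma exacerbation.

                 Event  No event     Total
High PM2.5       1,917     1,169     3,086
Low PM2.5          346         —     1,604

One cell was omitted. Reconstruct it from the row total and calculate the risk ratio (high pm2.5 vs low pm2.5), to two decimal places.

The missing cell is in the unexposed row: 1604 − 346 = 1258.
So a = 1917, b = 1169, c = 346, d = 1258.
RR = [a/(a+b)] / [c/(c+d)] = (1917/3086) / (346/1604) = 0.62119/0.21571 = 2.87975

2.88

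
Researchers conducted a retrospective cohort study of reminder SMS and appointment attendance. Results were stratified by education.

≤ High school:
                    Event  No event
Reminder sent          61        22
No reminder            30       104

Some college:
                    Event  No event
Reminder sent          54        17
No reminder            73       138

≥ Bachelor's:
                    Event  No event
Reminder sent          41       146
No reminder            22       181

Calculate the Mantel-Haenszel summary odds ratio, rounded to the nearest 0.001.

OR_MH = Σ(aᵢdᵢ/nᵢ) / Σ(bᵢcᵢ/nᵢ), where nᵢ is the stratum total.
Stratum 1 (≤ High school): n = 217; a·d/n = 61·104/217 = 29.2350; b·c/n = 22·30/217 = 3.0415
Stratum 2 (Some college): n = 282; a·d/n = 54·138/282 = 26.4255; b·c/n = 17·73/282 = 4.4007
Stratum 3 (≥ Bachelor's): n = 390; a·d/n = 41·181/390 = 19.0282; b·c/n = 146·22/390 = 8.2359
OR_MH = (29.2350 + 26.4255 + 19.0282) / (3.0415 + 4.4007 + 8.2359) = 74.6888 / 15.6781 = 4.76390

4.764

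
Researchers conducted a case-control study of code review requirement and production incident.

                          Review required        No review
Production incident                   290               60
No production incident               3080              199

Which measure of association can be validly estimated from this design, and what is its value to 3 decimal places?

0.312

Reading the table with exposure as columns: a = 290 (Review required, case), b = 3080 (Review required, non-case), c = 60 (No review, case), d = 199.
This is a case-control study: participants were sampled on outcome status, so risks in the source population cannot be estimated directly — relative risk is not valid here. The odds ratio is the appropriate measure.
OR = (a·d)/(b·c) = (290 × 199) / (3080 × 60) = 57710 / 184800 = 0.31228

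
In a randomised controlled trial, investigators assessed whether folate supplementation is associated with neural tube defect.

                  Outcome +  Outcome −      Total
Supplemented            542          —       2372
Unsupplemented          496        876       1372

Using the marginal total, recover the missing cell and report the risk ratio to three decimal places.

The missing cell is in the exposed row: 2372 − 542 = 1830.
So a = 542, b = 1830, c = 496, d = 876.
RR = [a/(a+b)] / [c/(c+d)] = (542/2372) / (496/1372) = 0.22850/0.36152 = 0.63206

0.632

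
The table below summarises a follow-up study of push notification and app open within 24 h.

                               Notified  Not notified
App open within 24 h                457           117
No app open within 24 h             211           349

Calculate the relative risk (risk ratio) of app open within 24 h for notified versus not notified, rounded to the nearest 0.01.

2.72

Reading the table with exposure as columns: a = 457 (Notified, case), b = 211 (Notified, non-case), c = 117 (Not notified, case), d = 349.
Risk in exposed = 457/668 = 0.68413; risk in unexposed = 117/466 = 0.25107.
RR = 0.68413 / 0.25107 = 2.72483
The risk among the exposed is 2.72 times that among the unexposed.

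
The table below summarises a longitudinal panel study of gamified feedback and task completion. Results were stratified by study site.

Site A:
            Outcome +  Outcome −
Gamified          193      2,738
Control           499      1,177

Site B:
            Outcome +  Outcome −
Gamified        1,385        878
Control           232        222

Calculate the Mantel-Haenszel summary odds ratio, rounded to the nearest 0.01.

0.44

OR_MH = Σ(aᵢdᵢ/nᵢ) / Σ(bᵢcᵢ/nᵢ), where nᵢ is the stratum total.
Stratum 1 (Site A): n = 4607; a·d/n = 193·1177/4607 = 49.3078; b·c/n = 2738·499/4607 = 296.5622
Stratum 2 (Site B): n = 2717; a·d/n = 1385·222/2717 = 113.1653; b·c/n = 878·232/2717 = 74.9709
OR_MH = (49.3078 + 113.1653) / (296.5622 + 74.9709) = 162.4730 / 371.5331 = 0.43730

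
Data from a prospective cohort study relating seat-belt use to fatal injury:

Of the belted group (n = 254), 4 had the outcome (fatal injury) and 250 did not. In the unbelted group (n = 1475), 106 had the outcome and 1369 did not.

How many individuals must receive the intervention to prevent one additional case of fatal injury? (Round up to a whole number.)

Risk in treated group = 4/254 = 0.01575; risk in control = 106/1475 = 0.07186.
Absolute risk reduction = 0.07186 − 0.01575 = 0.05612
NNT = 1 / ARR = 1 / 0.05612 = 17.820 → round up → 18

18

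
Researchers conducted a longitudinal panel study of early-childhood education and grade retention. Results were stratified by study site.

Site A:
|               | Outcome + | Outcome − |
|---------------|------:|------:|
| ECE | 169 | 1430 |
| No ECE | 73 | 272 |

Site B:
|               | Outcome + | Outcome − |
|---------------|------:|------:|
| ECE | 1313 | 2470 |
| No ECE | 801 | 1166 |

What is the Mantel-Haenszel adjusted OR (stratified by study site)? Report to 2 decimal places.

0.73

OR_MH = Σ(aᵢdᵢ/nᵢ) / Σ(bᵢcᵢ/nᵢ), where nᵢ is the stratum total.
Stratum 1 (Site A): n = 1944; a·d/n = 169·272/1944 = 23.6461; b·c/n = 1430·73/1944 = 53.6986
Stratum 2 (Site B): n = 5750; a·d/n = 1313·1166/5750 = 266.2536; b·c/n = 2470·801/5750 = 344.0817
OR_MH = (23.6461 + 266.2536) / (53.6986 + 344.0817) = 289.8997 / 397.7803 = 0.72879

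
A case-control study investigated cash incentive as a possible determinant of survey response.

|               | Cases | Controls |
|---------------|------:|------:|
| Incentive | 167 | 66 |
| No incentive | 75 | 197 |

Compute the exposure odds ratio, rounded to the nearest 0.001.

6.646

Cells: a = 167, b = 66, c = 75, d = 197.
OR = (a·d)/(b·c) = (167 × 197) / (66 × 75) = 32899 / 4950 = 6.64626
The odds of survey response are about 6.65 times as high in the incentive group.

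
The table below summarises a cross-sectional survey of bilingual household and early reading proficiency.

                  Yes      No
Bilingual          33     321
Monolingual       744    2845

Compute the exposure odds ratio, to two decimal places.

Cells: a = 33, b = 321, c = 744, d = 2845.
OR = (a·d)/(b·c) = (33 × 2845) / (321 × 744) = 93885 / 238824 = 0.39311
Exposure is associated with lower odds of early reading proficiency (OR = 0.39 < 1).

0.39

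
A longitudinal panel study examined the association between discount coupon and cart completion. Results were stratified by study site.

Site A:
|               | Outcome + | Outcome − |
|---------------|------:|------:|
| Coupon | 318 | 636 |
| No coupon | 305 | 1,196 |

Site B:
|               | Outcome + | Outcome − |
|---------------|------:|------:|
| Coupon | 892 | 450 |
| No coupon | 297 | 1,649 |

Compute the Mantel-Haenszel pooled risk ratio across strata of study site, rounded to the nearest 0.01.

RR_MH = Σ(aᵢ·n₀ᵢ/nᵢ) / Σ(cᵢ·n₁ᵢ/nᵢ), with n₁ᵢ = aᵢ+bᵢ (exposed), n₀ᵢ = cᵢ+dᵢ (unexposed), nᵢ = n₁ᵢ+n₀ᵢ.
Stratum 1 (Site A): n₁ = 954, n₀ = 1501, n = 2455; a·n₀/n = 318·1501/2455 = 194.4269; c·n₁/n = 305·954/2455 = 118.5214
Stratum 2 (Site B): n₁ = 1342, n₀ = 1946, n = 3288; a·n₀/n = 892·1946/3288 = 527.9294; c·n₁/n = 297·1342/3288 = 121.2208
RR_MH = (194.4269 + 527.9294) / (118.5214 + 121.2208) = 722.3563 / 239.7422 = 3.01305

3.01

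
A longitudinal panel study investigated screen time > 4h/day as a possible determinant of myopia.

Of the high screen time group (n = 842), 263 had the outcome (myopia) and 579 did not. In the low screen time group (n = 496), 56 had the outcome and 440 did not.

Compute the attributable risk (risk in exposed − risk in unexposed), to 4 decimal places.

0.1994

From the description: a = 263, b = 579, c = 56, d = 440.
Risk in exposed = 263/842 = 0.312352; risk in unexposed = 56/496 = 0.112903.
Risk difference = 0.312352 − 0.112903 = 0.199448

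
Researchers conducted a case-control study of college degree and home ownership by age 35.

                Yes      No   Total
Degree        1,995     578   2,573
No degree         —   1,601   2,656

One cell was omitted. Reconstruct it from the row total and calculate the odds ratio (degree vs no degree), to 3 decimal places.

5.238

The missing cell is in the unexposed row: 2656 − 1601 = 1055.
So a = 1995, b = 578, c = 1055, d = 1601.
OR = (a·d)/(b·c) = (1995 × 1601) / (578 × 1055) = 3193995 / 609790 = 5.23786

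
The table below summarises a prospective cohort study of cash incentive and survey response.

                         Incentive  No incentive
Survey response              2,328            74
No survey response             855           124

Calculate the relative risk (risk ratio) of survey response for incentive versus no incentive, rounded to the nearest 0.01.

1.96

Reading the table with exposure as columns: a = 2328 (Incentive, case), b = 855 (Incentive, non-case), c = 74 (No incentive, case), d = 124.
Risk in exposed = 2328/3183 = 0.73139; risk in unexposed = 74/198 = 0.37374.
RR = 0.73139 / 0.37374 = 1.95695
The risk among the exposed is 1.96 times that among the unexposed.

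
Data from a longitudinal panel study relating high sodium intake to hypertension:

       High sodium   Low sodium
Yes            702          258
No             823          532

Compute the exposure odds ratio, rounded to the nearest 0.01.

Reading the table with exposure as columns: a = 702 (High sodium, case), b = 823 (High sodium, non-case), c = 258 (Low sodium, case), d = 532.
OR = (a·d)/(b·c) = (702 × 532) / (823 × 258) = 373464 / 212334 = 1.75885
The odds of hypertension are about 1.76 times as high in the high sodium group.

1.76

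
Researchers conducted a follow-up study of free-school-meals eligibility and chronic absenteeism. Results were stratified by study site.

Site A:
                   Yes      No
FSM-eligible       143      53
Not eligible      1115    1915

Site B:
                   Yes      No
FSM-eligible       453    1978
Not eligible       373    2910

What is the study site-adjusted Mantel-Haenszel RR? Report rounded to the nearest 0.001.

RR_MH = Σ(aᵢ·n₀ᵢ/nᵢ) / Σ(cᵢ·n₁ᵢ/nᵢ), with n₁ᵢ = aᵢ+bᵢ (exposed), n₀ᵢ = cᵢ+dᵢ (unexposed), nᵢ = n₁ᵢ+n₀ᵢ.
Stratum 1 (Site A): n₁ = 196, n₀ = 3030, n = 3226; a·n₀/n = 143·3030/3226 = 134.3118; c·n₁/n = 1115·196/3226 = 67.7433
Stratum 2 (Site B): n₁ = 2431, n₀ = 3283, n = 5714; a·n₀/n = 453·3283/5714 = 260.2728; c·n₁/n = 373·2431/5714 = 158.6915
RR_MH = (134.3118 + 260.2728) / (67.7433 + 158.6915) = 394.5847 / 226.4348 = 1.74260

1.743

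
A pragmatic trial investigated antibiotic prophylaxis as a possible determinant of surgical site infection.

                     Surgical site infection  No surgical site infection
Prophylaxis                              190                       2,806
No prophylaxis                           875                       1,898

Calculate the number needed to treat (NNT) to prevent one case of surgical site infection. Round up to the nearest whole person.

Risk in treated group = 190/2996 = 0.06342; risk in control = 875/2773 = 0.31554.
Absolute risk reduction = 0.31554 − 0.06342 = 0.25212
NNT = 1 / ARR = 1 / 0.25212 = 3.966 → round up → 4

4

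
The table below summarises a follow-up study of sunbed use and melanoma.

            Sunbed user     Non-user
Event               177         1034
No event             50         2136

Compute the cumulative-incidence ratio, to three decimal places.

Reading the table with exposure as columns: a = 177 (Sunbed user, case), b = 50 (Sunbed user, non-case), c = 1034 (Non-user, case), d = 2136.
Risk in exposed = 177/227 = 0.77974; risk in unexposed = 1034/3170 = 0.32618.
RR = 0.77974 / 0.32618 = 2.39049
The risk among the exposed is 2.39 times that among the unexposed.

2.390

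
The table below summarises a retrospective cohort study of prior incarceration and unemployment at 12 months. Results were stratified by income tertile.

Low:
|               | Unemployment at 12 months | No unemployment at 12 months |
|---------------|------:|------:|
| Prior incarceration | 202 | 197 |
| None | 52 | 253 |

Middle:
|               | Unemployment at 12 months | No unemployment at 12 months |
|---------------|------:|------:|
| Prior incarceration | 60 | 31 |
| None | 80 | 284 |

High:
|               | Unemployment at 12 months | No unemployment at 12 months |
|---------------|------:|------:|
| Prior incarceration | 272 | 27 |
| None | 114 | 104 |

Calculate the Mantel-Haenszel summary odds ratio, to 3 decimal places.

OR_MH = Σ(aᵢdᵢ/nᵢ) / Σ(bᵢcᵢ/nᵢ), where nᵢ is the stratum total.
Stratum 1 (Low): n = 704; a·d/n = 202·253/704 = 72.5938; b·c/n = 197·52/704 = 14.5511
Stratum 2 (Middle): n = 455; a·d/n = 60·284/455 = 37.4505; b·c/n = 31·80/455 = 5.4505
Stratum 3 (High): n = 517; a·d/n = 272·104/517 = 54.7157; b·c/n = 27·114/517 = 5.9536
OR_MH = (72.5938 + 37.4505 + 54.7157) / (14.5511 + 5.4505 + 5.9536) = 164.7600 / 25.9553 = 6.34784

6.348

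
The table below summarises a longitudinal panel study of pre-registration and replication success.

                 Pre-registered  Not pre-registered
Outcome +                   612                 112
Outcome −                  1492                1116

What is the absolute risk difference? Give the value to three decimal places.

0.200

Reading the table with exposure as columns: a = 612 (Pre-registered, case), b = 1492 (Pre-registered, non-case), c = 112 (Not pre-registered, case), d = 1116.
Risk in exposed = 612/2104 = 0.290875; risk in unexposed = 112/1228 = 0.091205.
Risk difference = 0.290875 − 0.091205 = 0.199669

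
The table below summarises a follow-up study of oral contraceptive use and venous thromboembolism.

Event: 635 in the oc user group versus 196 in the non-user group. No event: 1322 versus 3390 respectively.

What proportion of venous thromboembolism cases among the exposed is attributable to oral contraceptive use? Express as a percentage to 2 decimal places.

83.16

From the description: a = 635, b = 1322, c = 196, d = 3390.
Risk in exposed = 635/1957 = 0.32448; risk in unexposed = 196/3586 = 0.05466.
RR = 0.32448/0.05466 = 5.93659
AR% = (RR − 1)/RR × 100 = (5.93659 − 1)/5.93659 × 100 = 83.1553%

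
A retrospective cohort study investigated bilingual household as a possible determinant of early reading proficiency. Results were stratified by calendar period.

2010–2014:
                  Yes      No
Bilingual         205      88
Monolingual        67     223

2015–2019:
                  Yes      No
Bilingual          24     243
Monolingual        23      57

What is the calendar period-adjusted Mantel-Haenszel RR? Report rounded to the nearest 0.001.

2.093

RR_MH = Σ(aᵢ·n₀ᵢ/nᵢ) / Σ(cᵢ·n₁ᵢ/nᵢ), with n₁ᵢ = aᵢ+bᵢ (exposed), n₀ᵢ = cᵢ+dᵢ (unexposed), nᵢ = n₁ᵢ+n₀ᵢ.
Stratum 1 (2010–2014): n₁ = 293, n₀ = 290, n = 583; a·n₀/n = 205·290/583 = 101.9726; c·n₁/n = 67·293/583 = 33.6724
Stratum 2 (2015–2019): n₁ = 267, n₀ = 80, n = 347; a·n₀/n = 24·80/347 = 5.5331; c·n₁/n = 23·267/347 = 17.6974
RR_MH = (101.9726 + 5.5331) / (33.6724 + 17.6974) = 107.5057 / 51.3698 = 2.09278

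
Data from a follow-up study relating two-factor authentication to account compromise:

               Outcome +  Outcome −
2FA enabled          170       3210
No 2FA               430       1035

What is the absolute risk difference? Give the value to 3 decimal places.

Cells: a = 170, b = 3210, c = 430, d = 1035.
Risk in exposed = 170/3380 = 0.050296; risk in unexposed = 430/1465 = 0.293515.
Risk difference = 0.050296 − 0.293515 = -0.243220

-0.243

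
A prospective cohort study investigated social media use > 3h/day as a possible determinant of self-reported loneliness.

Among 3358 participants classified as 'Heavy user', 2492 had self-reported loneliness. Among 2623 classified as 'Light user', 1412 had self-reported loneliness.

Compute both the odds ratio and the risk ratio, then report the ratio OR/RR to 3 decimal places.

From the description: a = 2492, b = 866, c = 1412, d = 1211.
OR = (2492·1211)/(866·1412) = 3017812/1222792 = 2.46797
Risk in exposed = 2492/3358 = 0.74211; risk in unexposed = 1412/2623 = 0.53831; RR = 1.37858
OR/RR = 2.46797 / 1.37858 = 1.79023
The outcome is not rare, so the OR lies further from 1 than the RR.

1.790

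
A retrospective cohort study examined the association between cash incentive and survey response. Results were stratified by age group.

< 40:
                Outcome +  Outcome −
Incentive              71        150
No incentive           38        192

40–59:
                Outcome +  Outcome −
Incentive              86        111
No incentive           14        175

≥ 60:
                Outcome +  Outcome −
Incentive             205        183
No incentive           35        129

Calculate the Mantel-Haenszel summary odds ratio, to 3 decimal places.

OR_MH = Σ(aᵢdᵢ/nᵢ) / Σ(bᵢcᵢ/nᵢ), where nᵢ is the stratum total.
Stratum 1 (< 40): n = 451; a·d/n = 71·192/451 = 30.2262; b·c/n = 150·38/451 = 12.6386
Stratum 2 (40–59): n = 386; a·d/n = 86·175/386 = 38.9896; b·c/n = 111·14/386 = 4.0259
Stratum 3 (≥ 60): n = 552; a·d/n = 205·129/552 = 47.9076; b·c/n = 183·35/552 = 11.6033
OR_MH = (30.2262 + 38.9896 + 47.9076) / (12.6386 + 4.0259 + 11.6033) = 117.1234 / 28.2677 = 4.14336

4.143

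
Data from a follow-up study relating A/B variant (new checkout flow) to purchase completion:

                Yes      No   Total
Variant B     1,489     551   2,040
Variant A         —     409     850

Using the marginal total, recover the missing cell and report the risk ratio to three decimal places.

The missing cell is in the unexposed row: 850 − 409 = 441.
So a = 1489, b = 551, c = 441, d = 409.
RR = [a/(a+b)] / [c/(c+d)] = (1489/2040) / (441/850) = 0.72990/0.51882 = 1.40684

1.407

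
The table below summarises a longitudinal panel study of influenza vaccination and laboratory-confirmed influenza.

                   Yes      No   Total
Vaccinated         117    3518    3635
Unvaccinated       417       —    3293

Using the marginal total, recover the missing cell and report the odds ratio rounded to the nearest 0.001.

The missing cell is in the unexposed row: 3293 − 417 = 2876.
So a = 117, b = 3518, c = 417, d = 2876.
OR = (a·d)/(b·c) = (117 × 2876) / (3518 × 417) = 336492 / 1467006 = 0.22937

0.229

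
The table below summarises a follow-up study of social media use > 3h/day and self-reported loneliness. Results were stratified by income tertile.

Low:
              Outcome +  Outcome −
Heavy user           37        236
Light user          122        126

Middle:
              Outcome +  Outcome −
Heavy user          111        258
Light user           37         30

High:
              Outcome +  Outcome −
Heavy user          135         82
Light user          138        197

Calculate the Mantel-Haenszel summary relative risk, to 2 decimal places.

0.78

RR_MH = Σ(aᵢ·n₀ᵢ/nᵢ) / Σ(cᵢ·n₁ᵢ/nᵢ), with n₁ᵢ = aᵢ+bᵢ (exposed), n₀ᵢ = cᵢ+dᵢ (unexposed), nᵢ = n₁ᵢ+n₀ᵢ.
Stratum 1 (Low): n₁ = 273, n₀ = 248, n = 521; a·n₀/n = 37·248/521 = 17.6123; c·n₁/n = 122·273/521 = 63.9271
Stratum 2 (Middle): n₁ = 369, n₀ = 67, n = 436; a·n₀/n = 111·67/436 = 17.0573; c·n₁/n = 37·369/436 = 31.3142
Stratum 3 (High): n₁ = 217, n₀ = 335, n = 552; a·n₀/n = 135·335/552 = 81.9293; c·n₁/n = 138·217/552 = 54.2500
RR_MH = (17.6123 + 17.0573 + 81.9293) / (63.9271 + 31.3142 + 54.2500) = 116.5990 / 149.4913 = 0.77997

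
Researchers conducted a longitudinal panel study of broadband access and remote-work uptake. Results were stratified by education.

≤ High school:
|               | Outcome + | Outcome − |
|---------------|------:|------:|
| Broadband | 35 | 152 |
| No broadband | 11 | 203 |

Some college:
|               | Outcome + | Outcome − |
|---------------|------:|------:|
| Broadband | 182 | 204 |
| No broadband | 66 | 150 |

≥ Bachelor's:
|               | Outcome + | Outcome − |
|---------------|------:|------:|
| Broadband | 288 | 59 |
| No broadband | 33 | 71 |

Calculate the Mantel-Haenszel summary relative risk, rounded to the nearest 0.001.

RR_MH = Σ(aᵢ·n₀ᵢ/nᵢ) / Σ(cᵢ·n₁ᵢ/nᵢ), with n₁ᵢ = aᵢ+bᵢ (exposed), n₀ᵢ = cᵢ+dᵢ (unexposed), nᵢ = n₁ᵢ+n₀ᵢ.
Stratum 1 (≤ High school): n₁ = 187, n₀ = 214, n = 401; a·n₀/n = 35·214/401 = 18.6783; c·n₁/n = 11·187/401 = 5.1297
Stratum 2 (Some college): n₁ = 386, n₀ = 216, n = 602; a·n₀/n = 182·216/602 = 65.3023; c·n₁/n = 66·386/602 = 42.3189
Stratum 3 (≥ Bachelor's): n₁ = 347, n₀ = 104, n = 451; a·n₀/n = 288·104/451 = 66.4124; c·n₁/n = 33·347/451 = 25.3902
RR_MH = (18.6783 + 65.3023 + 66.4124) / (5.1297 + 42.3189 + 25.3902) = 150.3930 / 72.8389 = 2.06474

2.065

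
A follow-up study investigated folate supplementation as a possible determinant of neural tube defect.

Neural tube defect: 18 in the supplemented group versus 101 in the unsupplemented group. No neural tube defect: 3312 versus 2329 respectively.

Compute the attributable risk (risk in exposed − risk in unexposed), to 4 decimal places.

From the description: a = 18, b = 3312, c = 101, d = 2329.
Risk in exposed = 18/3330 = 0.005405; risk in unexposed = 101/2430 = 0.041564.
Risk difference = 0.005405 − 0.041564 = -0.036158

-0.0362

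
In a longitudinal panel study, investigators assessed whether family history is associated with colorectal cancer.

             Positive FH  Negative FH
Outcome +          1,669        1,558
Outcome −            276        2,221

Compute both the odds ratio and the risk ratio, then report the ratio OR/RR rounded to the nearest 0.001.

Reading the table with exposure as columns: a = 1669 (Positive FH, case), b = 276 (Positive FH, non-case), c = 1558 (Negative FH, case), d = 2221.
OR = (1669·2221)/(276·1558) = 3706849/430008 = 8.62042
Risk in exposed = 1669/1945 = 0.85810; risk in unexposed = 1558/3779 = 0.41228; RR = 2.08136
OR/RR = 8.62042 / 2.08136 = 4.14173
The outcome is not rare, so the OR lies further from 1 than the RR.

4.142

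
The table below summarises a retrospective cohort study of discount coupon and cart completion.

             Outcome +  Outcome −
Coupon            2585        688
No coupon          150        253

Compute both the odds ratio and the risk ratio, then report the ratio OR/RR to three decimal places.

Cells: a = 2585, b = 688, c = 150, d = 253.
OR = (2585·253)/(688·150) = 654005/103200 = 6.33726
Risk in exposed = 2585/3273 = 0.78980; risk in unexposed = 150/403 = 0.37221; RR = 2.12192
OR/RR = 6.33726 / 2.12192 = 2.98657
The outcome is not rare, so the OR lies further from 1 than the RR.

2.987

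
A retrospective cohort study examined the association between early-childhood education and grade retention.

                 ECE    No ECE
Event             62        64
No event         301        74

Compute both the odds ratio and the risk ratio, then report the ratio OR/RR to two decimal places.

0.65

Reading the table with exposure as columns: a = 62 (ECE, case), b = 301 (ECE, non-case), c = 64 (No ECE, case), d = 74.
OR = (62·74)/(301·64) = 4588/19264 = 0.23816
Risk in exposed = 62/363 = 0.17080; risk in unexposed = 64/138 = 0.46377; RR = 0.36829
OR/RR = 0.23816 / 0.36829 = 0.64668
The outcome is not rare, so the OR lies further from 1 than the RR.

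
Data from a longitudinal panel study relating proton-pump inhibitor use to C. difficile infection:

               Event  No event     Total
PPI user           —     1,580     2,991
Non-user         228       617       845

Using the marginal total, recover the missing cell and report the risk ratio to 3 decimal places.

1.748

The missing cell is in the exposed row: 2991 − 1580 = 1411.
So a = 1411, b = 1580, c = 228, d = 617.
RR = [a/(a+b)] / [c/(c+d)] = (1411/2991) / (228/845) = 0.47175/0.26982 = 1.74837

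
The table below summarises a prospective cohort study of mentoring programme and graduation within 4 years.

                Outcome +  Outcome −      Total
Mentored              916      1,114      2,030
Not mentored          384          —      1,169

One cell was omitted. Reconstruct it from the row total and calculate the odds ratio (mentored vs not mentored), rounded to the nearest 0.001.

1.681

The missing cell is in the unexposed row: 1169 − 384 = 785.
So a = 916, b = 1114, c = 384, d = 785.
OR = (a·d)/(b·c) = (916 × 785) / (1114 × 384) = 719060 / 427776 = 1.68093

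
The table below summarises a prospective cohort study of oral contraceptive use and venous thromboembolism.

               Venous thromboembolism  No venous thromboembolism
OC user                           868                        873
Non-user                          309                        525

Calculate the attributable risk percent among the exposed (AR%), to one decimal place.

Cells: a = 868, b = 873, c = 309, d = 525.
Risk in exposed = 868/1741 = 0.49856; risk in unexposed = 309/834 = 0.37050.
RR = 0.49856/0.37050 = 1.34564
AR% = (RR − 1)/RR × 100 = (1.34564 − 1)/1.34564 × 100 = 25.6859%

25.7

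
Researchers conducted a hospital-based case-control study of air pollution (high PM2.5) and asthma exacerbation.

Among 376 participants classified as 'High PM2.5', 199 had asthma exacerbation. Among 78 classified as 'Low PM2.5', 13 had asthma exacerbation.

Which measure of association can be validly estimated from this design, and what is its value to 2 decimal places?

5.62

From the description: a = 199, b = 177, c = 13, d = 65.
This is a hospital-based case-control study: participants were sampled on outcome status, so risks in the source population cannot be estimated directly — relative risk is not valid here. The odds ratio is the appropriate measure.
OR = (a·d)/(b·c) = (199 × 65) / (177 × 13) = 12935 / 2301 = 5.62147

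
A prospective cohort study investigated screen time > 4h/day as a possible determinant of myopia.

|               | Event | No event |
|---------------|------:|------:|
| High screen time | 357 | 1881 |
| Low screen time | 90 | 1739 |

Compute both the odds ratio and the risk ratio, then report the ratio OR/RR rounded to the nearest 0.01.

Cells: a = 357, b = 1881, c = 90, d = 1739.
OR = (357·1739)/(1881·90) = 620823/169290 = 3.66722
Risk in exposed = 357/2238 = 0.15952; risk in unexposed = 90/1829 = 0.04921; RR = 3.24175
OR/RR = 3.66722 / 3.24175 = 1.13125
The outcome is not rare, so the OR lies further from 1 than the RR.

1.13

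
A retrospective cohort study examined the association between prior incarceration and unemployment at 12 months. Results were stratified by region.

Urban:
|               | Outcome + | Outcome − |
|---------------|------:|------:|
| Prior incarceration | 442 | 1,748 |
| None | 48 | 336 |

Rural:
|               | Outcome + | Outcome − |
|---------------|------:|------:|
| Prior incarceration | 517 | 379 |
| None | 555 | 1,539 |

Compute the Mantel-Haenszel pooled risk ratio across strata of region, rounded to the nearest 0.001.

2.066

RR_MH = Σ(aᵢ·n₀ᵢ/nᵢ) / Σ(cᵢ·n₁ᵢ/nᵢ), with n₁ᵢ = aᵢ+bᵢ (exposed), n₀ᵢ = cᵢ+dᵢ (unexposed), nᵢ = n₁ᵢ+n₀ᵢ.
Stratum 1 (Urban): n₁ = 2190, n₀ = 384, n = 2574; a·n₀/n = 442·384/2574 = 65.9394; c·n₁/n = 48·2190/2574 = 40.8392
Stratum 2 (Rural): n₁ = 896, n₀ = 2094, n = 2990; a·n₀/n = 517·2094/2990 = 362.0729; c·n₁/n = 555·896/2990 = 166.3144
RR_MH = (65.9394 + 362.0729) / (40.8392 + 166.3144) = 428.0123 / 207.1535 = 2.06616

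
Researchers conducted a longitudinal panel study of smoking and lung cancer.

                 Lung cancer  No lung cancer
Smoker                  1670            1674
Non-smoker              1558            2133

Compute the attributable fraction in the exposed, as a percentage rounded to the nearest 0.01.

15.48

Cells: a = 1670, b = 1674, c = 1558, d = 2133.
Risk in exposed = 1670/3344 = 0.49940; risk in unexposed = 1558/3691 = 0.42211.
RR = 0.49940/0.42211 = 1.18311
AR% = (RR − 1)/RR × 100 = (1.18311 − 1)/1.18311 × 100 = 15.4773%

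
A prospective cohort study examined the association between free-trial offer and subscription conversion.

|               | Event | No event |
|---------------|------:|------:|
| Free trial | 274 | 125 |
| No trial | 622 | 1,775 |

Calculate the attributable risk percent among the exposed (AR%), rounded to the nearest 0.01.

Cells: a = 274, b = 125, c = 622, d = 1775.
Risk in exposed = 274/399 = 0.68672; risk in unexposed = 622/2397 = 0.25949.
RR = 0.68672/0.25949 = 2.64640
AR% = (RR − 1)/RR × 100 = (2.64640 − 1)/2.64640 × 100 = 62.2128%

62.21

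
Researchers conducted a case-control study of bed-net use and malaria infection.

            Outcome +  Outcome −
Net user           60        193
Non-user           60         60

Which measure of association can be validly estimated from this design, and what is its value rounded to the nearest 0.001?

0.311

Cells: a = 60, b = 193, c = 60, d = 60.
This is a case-control study: participants were sampled on outcome status, so risks in the source population cannot be estimated directly — relative risk is not valid here. The odds ratio is the appropriate measure.
OR = (a·d)/(b·c) = (60 × 60) / (193 × 60) = 3600 / 11580 = 0.31088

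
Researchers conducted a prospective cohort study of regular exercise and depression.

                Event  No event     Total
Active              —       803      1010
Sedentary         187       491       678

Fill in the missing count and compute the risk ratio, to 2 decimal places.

0.74

The missing cell is in the exposed row: 1010 − 803 = 207.
So a = 207, b = 803, c = 187, d = 491.
RR = [a/(a+b)] / [c/(c+d)] = (207/1010) / (187/678) = 0.20495/0.27581 = 0.74308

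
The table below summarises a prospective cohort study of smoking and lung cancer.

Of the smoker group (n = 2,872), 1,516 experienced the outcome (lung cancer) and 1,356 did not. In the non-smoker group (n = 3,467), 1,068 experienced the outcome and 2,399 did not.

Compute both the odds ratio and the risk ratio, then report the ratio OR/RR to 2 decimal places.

From the description: a = 1516, b = 1356, c = 1068, d = 2399.
OR = (1516·2399)/(1356·1068) = 3636884/1448208 = 2.51130
Risk in exposed = 1516/2872 = 0.52786; risk in unexposed = 1068/3467 = 0.30805; RR = 1.71355
OR/RR = 2.51130 / 1.71355 = 1.46555
The outcome is not rare, so the OR lies further from 1 than the RR.

1.47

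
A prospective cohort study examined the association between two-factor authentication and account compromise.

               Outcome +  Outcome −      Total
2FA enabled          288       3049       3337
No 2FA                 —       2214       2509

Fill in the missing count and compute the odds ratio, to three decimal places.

The missing cell is in the unexposed row: 2509 − 2214 = 295.
So a = 288, b = 3049, c = 295, d = 2214.
OR = (a·d)/(b·c) = (288 × 2214) / (3049 × 295) = 637632 / 899455 = 0.70891

0.709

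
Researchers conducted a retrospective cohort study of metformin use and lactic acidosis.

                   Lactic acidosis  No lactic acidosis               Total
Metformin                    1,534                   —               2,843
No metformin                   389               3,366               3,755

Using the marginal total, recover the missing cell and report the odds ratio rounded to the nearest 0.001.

The missing cell is in the exposed row: 2843 − 1534 = 1309.
So a = 1534, b = 1309, c = 389, d = 3366.
OR = (a·d)/(b·c) = (1534 × 3366) / (1309 × 389) = 5163444 / 509201 = 10.14029

10.140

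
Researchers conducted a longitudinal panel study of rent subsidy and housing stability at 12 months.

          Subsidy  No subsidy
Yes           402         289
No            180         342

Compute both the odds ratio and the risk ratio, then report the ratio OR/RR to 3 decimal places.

Reading the table with exposure as columns: a = 402 (Subsidy, case), b = 180 (Subsidy, non-case), c = 289 (No subsidy, case), d = 342.
OR = (402·342)/(180·289) = 137484/52020 = 2.64291
Risk in exposed = 402/582 = 0.69072; risk in unexposed = 289/631 = 0.45800; RR = 1.50812
OR/RR = 2.64291 / 1.50812 = 1.75246
The outcome is not rare, so the OR lies further from 1 than the RR.

1.752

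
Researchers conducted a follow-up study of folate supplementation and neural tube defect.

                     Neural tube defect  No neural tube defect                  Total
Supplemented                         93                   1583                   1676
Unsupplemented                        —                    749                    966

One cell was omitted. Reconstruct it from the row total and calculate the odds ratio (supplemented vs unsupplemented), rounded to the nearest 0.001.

0.203

The missing cell is in the unexposed row: 966 − 749 = 217.
So a = 93, b = 1583, c = 217, d = 749.
OR = (a·d)/(b·c) = (93 × 749) / (1583 × 217) = 69657 / 343511 = 0.20278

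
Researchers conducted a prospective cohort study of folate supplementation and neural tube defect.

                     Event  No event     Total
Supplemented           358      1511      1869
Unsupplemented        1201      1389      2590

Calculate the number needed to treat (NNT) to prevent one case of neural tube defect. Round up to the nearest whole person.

4

Risk in treated group = 358/1869 = 0.19155; risk in control = 1201/2590 = 0.46371.
Absolute risk reduction = 0.46371 − 0.19155 = 0.27216
NNT = 1 / ARR = 1 / 0.27216 = 3.674 → round up → 4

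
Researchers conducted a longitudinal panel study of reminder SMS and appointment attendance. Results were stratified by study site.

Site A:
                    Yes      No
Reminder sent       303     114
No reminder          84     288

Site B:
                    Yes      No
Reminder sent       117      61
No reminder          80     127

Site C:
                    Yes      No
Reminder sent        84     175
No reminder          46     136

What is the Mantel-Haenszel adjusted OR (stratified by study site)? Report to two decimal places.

OR_MH = Σ(aᵢdᵢ/nᵢ) / Σ(bᵢcᵢ/nᵢ), where nᵢ is the stratum total.
Stratum 1 (Site A): n = 789; a·d/n = 303·288/789 = 110.6008; b·c/n = 114·84/789 = 12.1369
Stratum 2 (Site B): n = 385; a·d/n = 117·127/385 = 38.5948; b·c/n = 61·80/385 = 12.6753
Stratum 3 (Site C): n = 441; a·d/n = 84·136/441 = 25.9048; b·c/n = 175·46/441 = 18.2540
OR_MH = (110.6008 + 38.5948 + 25.9048) / (12.1369 + 12.6753 + 18.2540) = 175.1003 / 43.0662 = 4.06584

4.07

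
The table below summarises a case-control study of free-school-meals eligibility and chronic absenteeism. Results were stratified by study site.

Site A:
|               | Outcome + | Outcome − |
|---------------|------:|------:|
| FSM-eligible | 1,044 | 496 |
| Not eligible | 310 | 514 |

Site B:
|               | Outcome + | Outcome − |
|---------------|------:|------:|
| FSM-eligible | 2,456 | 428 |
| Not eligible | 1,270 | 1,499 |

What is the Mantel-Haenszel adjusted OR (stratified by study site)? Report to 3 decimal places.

5.448

OR_MH = Σ(aᵢdᵢ/nᵢ) / Σ(bᵢcᵢ/nᵢ), where nᵢ is the stratum total.
Stratum 1 (Site A): n = 2364; a·d/n = 1044·514/2364 = 226.9949; b·c/n = 496·310/2364 = 65.0423
Stratum 2 (Site B): n = 5653; a·d/n = 2456·1499/5653 = 651.2549; b·c/n = 428·1270/5653 = 96.1543
OR_MH = (226.9949 + 651.2549) / (65.0423 + 96.1543) = 878.2498 / 161.1966 = 5.44832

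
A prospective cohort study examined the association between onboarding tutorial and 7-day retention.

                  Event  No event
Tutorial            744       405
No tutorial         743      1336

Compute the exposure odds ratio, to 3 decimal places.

Cells: a = 744, b = 405, c = 743, d = 1336.
OR = (a·d)/(b·c) = (744 × 1336) / (405 × 743) = 993984 / 300915 = 3.30321
The odds of 7-day retention are about 3.30 times as high in the tutorial group.

3.303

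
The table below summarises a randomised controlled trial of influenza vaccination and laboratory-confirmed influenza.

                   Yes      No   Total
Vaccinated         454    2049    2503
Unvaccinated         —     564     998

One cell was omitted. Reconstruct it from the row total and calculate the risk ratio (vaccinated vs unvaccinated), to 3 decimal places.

The missing cell is in the unexposed row: 998 − 564 = 434.
So a = 454, b = 2049, c = 434, d = 564.
RR = [a/(a+b)] / [c/(c+d)] = (454/2503) / (434/998) = 0.18138/0.43487 = 0.41710

0.417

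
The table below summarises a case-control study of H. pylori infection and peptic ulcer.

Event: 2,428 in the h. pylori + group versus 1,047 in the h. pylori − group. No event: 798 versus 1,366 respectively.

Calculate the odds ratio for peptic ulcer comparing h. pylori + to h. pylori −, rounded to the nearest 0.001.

From the description: a = 2428, b = 798, c = 1047, d = 1366.
OR = (a·d)/(b·c) = (2428 × 1366) / (798 × 1047) = 3316648 / 835506 = 3.96963
The odds of peptic ulcer are about 3.97 times as high in the h. pylori + group.

3.970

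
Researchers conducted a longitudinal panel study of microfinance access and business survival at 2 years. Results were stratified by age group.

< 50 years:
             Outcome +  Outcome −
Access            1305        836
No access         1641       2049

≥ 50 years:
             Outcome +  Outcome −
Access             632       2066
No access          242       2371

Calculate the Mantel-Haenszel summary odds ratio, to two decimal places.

OR_MH = Σ(aᵢdᵢ/nᵢ) / Σ(bᵢcᵢ/nᵢ), where nᵢ is the stratum total.
Stratum 1 (< 50 years): n = 5831; a·d/n = 1305·2049/5831 = 458.5740; b·c/n = 836·1641/5831 = 235.2729
Stratum 2 (≥ 50 years): n = 5311; a·d/n = 632·2371/5311 = 282.1450; b·c/n = 2066·242/5311 = 94.1390
OR_MH = (458.5740 + 282.1450) / (235.2729 + 94.1390) = 740.7190 / 329.4118 = 2.24861

2.25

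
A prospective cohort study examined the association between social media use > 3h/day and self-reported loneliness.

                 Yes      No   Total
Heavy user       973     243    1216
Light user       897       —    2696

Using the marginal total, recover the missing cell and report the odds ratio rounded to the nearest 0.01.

The missing cell is in the unexposed row: 2696 − 897 = 1799.
So a = 973, b = 243, c = 897, d = 1799.
OR = (a·d)/(b·c) = (973 × 1799) / (243 × 897) = 1750427 / 217971 = 8.03055

8.03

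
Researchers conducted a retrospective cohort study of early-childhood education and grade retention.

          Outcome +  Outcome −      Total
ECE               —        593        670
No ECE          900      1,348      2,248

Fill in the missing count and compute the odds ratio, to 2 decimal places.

0.19

The missing cell is in the exposed row: 670 − 593 = 77.
So a = 77, b = 593, c = 900, d = 1348.
OR = (a·d)/(b·c) = (77 × 1348) / (593 × 900) = 103796 / 533700 = 0.19448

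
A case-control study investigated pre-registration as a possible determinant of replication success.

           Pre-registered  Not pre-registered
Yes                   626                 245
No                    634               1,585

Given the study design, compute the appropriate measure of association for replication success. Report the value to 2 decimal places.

Reading the table with exposure as columns: a = 626 (Pre-registered, case), b = 634 (Pre-registered, non-case), c = 245 (Not pre-registered, case), d = 1585.
This is a case-control study: participants were sampled on outcome status, so risks in the source population cannot be estimated directly — relative risk is not valid here. The odds ratio is the appropriate measure.
OR = (a·d)/(b·c) = (626 × 1585) / (634 × 245) = 992210 / 155330 = 6.38776

6.39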